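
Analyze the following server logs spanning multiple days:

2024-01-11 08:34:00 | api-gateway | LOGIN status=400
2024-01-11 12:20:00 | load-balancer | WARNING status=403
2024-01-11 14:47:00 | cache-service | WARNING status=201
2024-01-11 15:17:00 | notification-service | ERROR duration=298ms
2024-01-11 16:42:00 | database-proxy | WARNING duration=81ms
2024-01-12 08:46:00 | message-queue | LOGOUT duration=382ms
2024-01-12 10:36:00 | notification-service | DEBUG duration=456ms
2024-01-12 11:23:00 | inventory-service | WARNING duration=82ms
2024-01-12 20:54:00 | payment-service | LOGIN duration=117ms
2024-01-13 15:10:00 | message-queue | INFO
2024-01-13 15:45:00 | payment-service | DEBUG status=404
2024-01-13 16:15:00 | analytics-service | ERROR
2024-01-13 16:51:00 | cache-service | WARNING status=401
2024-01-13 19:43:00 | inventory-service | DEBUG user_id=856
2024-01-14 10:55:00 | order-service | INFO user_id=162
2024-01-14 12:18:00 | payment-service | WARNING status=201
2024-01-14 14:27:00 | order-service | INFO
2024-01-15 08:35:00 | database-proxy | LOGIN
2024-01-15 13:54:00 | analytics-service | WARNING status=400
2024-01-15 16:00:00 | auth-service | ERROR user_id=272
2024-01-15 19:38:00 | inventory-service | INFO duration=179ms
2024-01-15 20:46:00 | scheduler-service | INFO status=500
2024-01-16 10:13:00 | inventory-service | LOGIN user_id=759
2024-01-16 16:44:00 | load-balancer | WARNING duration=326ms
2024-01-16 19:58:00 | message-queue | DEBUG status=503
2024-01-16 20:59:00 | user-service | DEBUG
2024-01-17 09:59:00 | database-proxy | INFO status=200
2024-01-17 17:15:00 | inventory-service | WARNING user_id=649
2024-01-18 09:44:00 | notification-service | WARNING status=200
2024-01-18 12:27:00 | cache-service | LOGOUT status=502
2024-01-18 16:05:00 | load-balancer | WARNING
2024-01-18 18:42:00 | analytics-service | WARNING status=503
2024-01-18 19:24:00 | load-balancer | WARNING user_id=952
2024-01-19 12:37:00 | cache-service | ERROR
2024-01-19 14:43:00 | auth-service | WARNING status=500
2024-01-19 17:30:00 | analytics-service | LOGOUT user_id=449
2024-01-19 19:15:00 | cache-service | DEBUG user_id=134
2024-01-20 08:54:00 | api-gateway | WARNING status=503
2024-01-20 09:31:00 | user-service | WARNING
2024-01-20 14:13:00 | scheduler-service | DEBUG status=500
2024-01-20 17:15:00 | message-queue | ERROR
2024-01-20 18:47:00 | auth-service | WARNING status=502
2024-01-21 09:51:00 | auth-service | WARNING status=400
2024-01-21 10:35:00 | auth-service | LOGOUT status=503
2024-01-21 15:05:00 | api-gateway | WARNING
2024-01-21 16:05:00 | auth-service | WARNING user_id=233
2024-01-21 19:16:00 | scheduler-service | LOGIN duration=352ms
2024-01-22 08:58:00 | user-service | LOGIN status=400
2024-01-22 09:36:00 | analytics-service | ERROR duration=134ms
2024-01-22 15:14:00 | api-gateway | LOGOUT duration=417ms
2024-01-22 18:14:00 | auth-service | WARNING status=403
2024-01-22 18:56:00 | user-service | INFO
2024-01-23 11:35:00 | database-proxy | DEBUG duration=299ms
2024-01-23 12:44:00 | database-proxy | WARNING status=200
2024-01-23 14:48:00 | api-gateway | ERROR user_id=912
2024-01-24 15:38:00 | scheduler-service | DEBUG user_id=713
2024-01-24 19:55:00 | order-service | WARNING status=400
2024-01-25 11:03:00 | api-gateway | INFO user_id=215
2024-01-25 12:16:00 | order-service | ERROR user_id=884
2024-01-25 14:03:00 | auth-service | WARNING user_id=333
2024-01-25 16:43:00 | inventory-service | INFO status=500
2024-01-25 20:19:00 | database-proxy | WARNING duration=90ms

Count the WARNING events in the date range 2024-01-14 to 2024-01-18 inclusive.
8

To filter by date range:

1. Date range: 2024-01-14 through 2024-01-18, both dates inclusive
2. Filter for WARNING events whose date falls in this range
3. Count matching events: 8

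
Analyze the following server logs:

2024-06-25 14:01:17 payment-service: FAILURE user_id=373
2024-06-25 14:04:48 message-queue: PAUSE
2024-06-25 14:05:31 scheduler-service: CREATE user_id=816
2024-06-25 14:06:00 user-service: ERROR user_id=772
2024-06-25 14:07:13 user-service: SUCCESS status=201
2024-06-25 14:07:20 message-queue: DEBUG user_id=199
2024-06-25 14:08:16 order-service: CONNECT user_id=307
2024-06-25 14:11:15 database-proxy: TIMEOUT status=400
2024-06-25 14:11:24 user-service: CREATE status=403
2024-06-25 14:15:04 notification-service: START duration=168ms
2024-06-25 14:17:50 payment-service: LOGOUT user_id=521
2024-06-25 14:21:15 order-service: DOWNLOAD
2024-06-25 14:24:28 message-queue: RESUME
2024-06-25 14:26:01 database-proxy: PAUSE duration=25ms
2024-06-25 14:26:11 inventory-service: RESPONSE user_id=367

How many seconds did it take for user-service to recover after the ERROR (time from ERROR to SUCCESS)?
73

To calculate recovery time:

1. Find ERROR event for user-service: 2024-06-25 14:06:00
2. Find next SUCCESS event for user-service: 2024-06-25 14:07:13
3. Recovery time: 2024-06-25 14:07:13 - 2024-06-25 14:06:00 = 73 seconds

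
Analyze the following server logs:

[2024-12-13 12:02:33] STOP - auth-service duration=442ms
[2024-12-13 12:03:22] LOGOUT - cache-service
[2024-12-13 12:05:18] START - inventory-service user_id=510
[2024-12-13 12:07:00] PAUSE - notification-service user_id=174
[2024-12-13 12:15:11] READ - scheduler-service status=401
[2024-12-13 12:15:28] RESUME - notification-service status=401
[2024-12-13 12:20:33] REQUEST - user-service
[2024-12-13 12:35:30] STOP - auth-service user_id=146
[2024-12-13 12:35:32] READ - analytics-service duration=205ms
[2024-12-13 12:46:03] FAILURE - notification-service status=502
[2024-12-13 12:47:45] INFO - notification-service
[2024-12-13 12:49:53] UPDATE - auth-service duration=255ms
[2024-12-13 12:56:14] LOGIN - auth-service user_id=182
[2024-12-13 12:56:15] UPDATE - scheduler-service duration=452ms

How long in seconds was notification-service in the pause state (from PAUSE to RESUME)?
508

To calculate state duration:

1. Find PAUSE event for notification-service: 2024-12-13 12:07:00
2. Find RESUME event for notification-service: 2024-12-13 12:15:28
3. Calculate duration: 2024-12-13 12:15:28 - 2024-12-13 12:07:00 = 508 seconds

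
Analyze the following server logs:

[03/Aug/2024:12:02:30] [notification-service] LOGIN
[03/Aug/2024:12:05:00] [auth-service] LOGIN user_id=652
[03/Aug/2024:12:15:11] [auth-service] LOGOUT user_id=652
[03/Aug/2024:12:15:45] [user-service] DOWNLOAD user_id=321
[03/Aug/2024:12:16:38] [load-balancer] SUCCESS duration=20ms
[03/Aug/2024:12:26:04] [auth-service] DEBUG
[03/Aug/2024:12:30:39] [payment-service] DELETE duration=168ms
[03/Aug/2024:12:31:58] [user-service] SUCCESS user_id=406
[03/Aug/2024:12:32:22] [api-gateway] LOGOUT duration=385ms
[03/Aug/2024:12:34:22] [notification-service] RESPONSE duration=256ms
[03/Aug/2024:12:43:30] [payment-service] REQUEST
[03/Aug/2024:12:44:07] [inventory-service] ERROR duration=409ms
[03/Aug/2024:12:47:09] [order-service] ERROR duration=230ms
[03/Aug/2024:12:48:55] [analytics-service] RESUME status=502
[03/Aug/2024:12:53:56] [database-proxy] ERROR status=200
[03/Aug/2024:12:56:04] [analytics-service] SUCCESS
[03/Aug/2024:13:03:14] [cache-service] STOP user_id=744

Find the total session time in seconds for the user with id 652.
611

To calculate session duration:

1. Find LOGIN event for user_id=652: 03/Aug/2024:12:05:00
2. Find LOGOUT event for user_id=652: 03/Aug/2024:12:15:11
3. Session duration: 03/Aug/2024:12:15:11 - 03/Aug/2024:12:05:00 = 611 seconds (10 minutes)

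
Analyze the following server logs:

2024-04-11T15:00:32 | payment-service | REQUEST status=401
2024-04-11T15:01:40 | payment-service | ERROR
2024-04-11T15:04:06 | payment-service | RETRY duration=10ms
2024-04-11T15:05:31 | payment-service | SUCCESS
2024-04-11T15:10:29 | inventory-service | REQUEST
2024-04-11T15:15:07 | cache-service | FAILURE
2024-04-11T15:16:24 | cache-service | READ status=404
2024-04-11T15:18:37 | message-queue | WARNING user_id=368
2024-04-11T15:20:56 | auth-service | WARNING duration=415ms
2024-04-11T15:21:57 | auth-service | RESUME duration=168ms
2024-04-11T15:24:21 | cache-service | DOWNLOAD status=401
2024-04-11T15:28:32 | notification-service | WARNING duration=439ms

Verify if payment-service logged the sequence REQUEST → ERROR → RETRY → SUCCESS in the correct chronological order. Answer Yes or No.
Yes

To verify sequence order:

1. Find all events in sequence REQUEST → ERROR → RETRY → SUCCESS for payment-service
2. Extract their timestamps
3. Check if timestamps are in ascending order
4. Result: Yes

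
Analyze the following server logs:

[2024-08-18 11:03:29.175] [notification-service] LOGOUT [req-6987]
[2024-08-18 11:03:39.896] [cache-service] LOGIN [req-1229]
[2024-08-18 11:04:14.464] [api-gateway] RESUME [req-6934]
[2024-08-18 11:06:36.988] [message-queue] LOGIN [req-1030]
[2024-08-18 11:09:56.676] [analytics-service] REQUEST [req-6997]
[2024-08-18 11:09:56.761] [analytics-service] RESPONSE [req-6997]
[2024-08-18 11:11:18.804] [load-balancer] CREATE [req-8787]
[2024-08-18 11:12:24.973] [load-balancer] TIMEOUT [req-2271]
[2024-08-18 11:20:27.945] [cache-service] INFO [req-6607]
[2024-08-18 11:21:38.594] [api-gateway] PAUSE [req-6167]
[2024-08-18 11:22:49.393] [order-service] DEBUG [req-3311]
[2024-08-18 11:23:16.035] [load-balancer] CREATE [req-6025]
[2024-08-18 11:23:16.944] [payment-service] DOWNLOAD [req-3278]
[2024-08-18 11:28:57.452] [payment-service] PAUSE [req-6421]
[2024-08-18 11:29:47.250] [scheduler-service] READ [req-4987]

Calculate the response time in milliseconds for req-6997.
85

To calculate latency:

1. Find REQUEST with id req-6997: 2024-08-18 11:09:56.676
2. Find RESPONSE with id req-6997: 2024-08-18 11:09:56.761
3. Latency: 2024-08-18 11:09:56.761 - 2024-08-18 11:09:56.676 = 85ms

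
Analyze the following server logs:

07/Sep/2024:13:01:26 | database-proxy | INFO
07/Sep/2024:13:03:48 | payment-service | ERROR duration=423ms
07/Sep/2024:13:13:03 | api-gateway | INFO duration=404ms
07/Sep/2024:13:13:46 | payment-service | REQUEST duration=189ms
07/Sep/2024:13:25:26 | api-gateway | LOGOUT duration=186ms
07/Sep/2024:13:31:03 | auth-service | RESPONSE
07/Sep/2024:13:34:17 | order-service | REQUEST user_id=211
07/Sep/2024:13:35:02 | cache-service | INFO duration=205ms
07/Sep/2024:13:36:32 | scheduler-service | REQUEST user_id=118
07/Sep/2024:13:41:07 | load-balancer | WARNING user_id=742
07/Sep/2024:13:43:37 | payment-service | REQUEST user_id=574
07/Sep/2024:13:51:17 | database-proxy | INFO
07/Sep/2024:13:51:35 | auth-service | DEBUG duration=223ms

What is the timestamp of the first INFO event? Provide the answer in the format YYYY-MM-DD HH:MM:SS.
2024-09-07 13:01:26

To find the first event:

1. Filter for all INFO events
2. Sort by timestamp
3. Select the first one
4. Timestamp: 2024-09-07 13:01:26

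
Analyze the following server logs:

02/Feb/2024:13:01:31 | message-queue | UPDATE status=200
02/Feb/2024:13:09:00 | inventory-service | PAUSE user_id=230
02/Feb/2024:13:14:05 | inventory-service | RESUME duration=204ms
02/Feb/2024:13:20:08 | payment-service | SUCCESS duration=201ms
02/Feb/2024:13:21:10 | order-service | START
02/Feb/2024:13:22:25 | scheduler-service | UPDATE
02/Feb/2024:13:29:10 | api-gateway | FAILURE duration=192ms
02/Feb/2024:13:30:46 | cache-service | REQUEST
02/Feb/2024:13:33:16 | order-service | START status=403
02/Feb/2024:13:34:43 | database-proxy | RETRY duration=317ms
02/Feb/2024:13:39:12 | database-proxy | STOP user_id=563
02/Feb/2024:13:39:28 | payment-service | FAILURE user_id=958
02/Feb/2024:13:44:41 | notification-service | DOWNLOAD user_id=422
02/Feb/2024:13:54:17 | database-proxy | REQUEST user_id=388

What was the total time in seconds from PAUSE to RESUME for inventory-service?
305

To calculate state duration:

1. Find PAUSE event for inventory-service: 02/Feb/2024:13:09:00
2. Find RESUME event for inventory-service: 02/Feb/2024:13:14:05
3. Calculate duration: 02/Feb/2024:13:14:05 - 02/Feb/2024:13:09:00 = 305 seconds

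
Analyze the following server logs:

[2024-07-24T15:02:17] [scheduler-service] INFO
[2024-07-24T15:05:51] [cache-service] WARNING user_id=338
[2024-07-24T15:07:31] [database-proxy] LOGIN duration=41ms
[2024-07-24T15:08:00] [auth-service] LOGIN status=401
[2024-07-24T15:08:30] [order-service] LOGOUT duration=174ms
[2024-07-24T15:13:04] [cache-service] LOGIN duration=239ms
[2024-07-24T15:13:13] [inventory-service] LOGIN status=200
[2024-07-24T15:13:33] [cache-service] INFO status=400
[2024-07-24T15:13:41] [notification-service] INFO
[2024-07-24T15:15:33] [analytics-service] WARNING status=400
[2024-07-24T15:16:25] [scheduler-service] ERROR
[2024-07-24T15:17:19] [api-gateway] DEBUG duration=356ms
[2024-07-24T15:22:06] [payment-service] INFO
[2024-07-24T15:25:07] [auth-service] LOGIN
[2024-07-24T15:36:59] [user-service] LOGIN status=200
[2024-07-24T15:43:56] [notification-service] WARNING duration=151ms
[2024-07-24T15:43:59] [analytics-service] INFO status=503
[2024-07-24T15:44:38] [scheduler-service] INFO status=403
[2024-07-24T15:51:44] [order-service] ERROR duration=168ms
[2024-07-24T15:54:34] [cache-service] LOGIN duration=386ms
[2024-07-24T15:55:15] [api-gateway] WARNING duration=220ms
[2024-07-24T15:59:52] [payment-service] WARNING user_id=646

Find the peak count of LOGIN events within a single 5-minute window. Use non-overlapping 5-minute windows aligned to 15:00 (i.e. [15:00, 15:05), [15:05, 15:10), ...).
2

To find the burst window:

1. Divide the log period into non-overlapping 5-minute windows starting at 15:00
2. Count LOGIN events in each window
3. Find the window with maximum count
4. Maximum events in a window: 2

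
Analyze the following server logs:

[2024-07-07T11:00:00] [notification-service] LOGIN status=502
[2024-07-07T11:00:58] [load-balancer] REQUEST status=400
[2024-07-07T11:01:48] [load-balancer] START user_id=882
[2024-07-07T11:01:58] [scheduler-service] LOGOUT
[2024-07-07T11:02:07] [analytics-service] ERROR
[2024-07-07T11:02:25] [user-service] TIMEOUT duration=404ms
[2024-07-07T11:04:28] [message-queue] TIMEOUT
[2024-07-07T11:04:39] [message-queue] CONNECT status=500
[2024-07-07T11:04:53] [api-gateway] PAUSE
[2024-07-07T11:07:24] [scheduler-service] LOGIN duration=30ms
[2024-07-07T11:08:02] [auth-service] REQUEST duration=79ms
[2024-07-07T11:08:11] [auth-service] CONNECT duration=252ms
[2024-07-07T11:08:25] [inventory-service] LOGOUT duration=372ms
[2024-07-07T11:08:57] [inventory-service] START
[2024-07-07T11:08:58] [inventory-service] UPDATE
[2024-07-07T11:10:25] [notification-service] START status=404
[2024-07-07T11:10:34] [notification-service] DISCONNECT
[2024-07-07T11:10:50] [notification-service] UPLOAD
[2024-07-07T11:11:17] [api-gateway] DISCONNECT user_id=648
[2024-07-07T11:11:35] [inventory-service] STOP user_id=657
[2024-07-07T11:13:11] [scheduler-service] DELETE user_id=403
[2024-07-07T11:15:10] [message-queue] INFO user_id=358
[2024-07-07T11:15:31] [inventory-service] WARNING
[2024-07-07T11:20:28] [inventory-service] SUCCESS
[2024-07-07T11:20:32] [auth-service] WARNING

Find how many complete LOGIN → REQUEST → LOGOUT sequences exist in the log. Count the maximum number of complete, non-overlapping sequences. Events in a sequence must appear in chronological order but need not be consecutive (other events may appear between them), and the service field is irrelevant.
2

To count sequences:

1. Look for pattern: LOGIN → REQUEST → LOGOUT
2. Greedily scan the log in chronological order, matching each sequence element in turn (ignoring service)
3. Each time the full pattern completes, increment the count and restart matching from the next event
4. Complete non-overlapping sequences found: 2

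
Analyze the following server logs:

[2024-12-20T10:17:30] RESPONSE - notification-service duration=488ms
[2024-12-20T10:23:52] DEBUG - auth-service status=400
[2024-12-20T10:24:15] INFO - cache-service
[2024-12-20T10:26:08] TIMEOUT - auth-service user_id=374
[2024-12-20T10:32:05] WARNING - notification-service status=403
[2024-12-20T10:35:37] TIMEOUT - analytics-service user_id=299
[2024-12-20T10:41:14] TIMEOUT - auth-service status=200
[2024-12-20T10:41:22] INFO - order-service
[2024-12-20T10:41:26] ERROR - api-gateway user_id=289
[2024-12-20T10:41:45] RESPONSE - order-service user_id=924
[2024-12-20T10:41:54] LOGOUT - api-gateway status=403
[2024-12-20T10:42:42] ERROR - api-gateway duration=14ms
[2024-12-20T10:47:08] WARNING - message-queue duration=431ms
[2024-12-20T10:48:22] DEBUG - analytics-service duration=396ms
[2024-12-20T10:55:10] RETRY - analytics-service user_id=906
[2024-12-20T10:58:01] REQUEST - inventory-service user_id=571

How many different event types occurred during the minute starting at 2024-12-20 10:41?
5

To count unique event types:

1. Filter events in the minute starting at 2024-12-20 10:41
2. Extract event types from matching entries
3. Count unique types: 5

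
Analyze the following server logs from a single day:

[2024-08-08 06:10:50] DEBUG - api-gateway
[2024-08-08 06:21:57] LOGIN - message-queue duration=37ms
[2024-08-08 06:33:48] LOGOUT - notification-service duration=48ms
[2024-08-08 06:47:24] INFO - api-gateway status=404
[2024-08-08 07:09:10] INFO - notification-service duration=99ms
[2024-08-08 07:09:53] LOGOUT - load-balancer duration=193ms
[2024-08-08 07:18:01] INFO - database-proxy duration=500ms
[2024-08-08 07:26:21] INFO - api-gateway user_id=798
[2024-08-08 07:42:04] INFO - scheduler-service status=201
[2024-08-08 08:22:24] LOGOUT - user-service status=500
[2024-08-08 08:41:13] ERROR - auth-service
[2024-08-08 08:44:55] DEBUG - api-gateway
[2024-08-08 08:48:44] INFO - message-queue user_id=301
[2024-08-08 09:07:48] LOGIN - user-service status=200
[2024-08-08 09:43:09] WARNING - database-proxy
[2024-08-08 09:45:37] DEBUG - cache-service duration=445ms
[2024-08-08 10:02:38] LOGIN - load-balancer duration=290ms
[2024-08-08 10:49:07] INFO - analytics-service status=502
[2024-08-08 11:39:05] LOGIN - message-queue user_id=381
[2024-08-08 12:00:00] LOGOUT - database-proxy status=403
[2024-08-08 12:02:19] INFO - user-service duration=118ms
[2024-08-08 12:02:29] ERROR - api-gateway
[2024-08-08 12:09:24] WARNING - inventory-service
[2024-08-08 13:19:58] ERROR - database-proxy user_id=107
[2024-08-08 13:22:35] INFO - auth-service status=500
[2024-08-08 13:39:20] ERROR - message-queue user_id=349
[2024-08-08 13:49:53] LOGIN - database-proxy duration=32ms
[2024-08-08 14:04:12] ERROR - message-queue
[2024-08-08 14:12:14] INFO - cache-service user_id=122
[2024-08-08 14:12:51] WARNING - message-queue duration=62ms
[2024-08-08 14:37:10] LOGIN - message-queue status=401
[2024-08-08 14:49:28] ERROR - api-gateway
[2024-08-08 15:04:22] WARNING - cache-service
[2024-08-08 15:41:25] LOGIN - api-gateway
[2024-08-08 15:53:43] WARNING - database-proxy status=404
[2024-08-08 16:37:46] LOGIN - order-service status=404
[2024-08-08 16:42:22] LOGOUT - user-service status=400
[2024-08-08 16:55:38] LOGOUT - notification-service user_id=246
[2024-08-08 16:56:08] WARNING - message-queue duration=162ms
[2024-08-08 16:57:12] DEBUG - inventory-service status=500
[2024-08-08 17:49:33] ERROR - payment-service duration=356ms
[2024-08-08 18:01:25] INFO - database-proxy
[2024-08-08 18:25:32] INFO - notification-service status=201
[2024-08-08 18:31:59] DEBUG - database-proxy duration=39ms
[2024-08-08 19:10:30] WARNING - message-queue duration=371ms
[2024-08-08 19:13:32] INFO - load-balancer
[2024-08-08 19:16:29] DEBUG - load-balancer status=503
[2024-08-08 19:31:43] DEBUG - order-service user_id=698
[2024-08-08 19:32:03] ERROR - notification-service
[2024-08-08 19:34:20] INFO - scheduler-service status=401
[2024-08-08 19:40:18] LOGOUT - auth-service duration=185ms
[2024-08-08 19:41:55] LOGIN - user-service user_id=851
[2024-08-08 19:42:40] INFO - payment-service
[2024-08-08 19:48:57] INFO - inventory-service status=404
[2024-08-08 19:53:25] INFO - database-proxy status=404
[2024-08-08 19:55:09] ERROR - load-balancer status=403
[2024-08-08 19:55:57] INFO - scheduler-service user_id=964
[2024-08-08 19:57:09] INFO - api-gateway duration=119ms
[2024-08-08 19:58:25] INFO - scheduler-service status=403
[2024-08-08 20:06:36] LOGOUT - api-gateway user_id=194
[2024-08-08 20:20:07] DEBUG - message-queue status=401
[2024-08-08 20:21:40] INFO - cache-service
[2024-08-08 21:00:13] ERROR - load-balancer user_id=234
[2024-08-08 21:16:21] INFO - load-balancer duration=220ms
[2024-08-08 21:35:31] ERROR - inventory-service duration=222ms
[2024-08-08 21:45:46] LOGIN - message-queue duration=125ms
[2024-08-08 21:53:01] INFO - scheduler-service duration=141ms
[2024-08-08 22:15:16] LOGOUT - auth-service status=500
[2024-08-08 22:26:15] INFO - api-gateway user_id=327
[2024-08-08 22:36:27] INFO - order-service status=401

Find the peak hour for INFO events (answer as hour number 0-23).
19

To find the peak hour:

1. Group all INFO events by hour
2. Count events in each hour
3. Find hour with maximum count
4. Peak hour: 19 (with 8 events)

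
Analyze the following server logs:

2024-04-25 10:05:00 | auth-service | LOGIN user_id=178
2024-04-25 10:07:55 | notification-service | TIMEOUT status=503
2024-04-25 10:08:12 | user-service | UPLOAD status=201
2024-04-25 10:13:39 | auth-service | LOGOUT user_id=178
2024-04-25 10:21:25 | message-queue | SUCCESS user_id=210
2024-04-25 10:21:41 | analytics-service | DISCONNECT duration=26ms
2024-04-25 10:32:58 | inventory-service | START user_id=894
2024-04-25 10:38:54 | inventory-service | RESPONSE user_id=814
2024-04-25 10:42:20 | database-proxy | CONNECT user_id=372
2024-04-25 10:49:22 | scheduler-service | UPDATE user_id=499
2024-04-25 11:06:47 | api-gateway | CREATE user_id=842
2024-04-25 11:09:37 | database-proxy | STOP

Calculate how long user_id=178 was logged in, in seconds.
519

To calculate session duration:

1. Find LOGIN event for user_id=178: 2024-04-25 10:05:00
2. Find LOGOUT event for user_id=178: 2024-04-25 10:13:39
3. Session duration: 2024-04-25 10:13:39 - 2024-04-25 10:05:00 = 519 seconds (8 minutes)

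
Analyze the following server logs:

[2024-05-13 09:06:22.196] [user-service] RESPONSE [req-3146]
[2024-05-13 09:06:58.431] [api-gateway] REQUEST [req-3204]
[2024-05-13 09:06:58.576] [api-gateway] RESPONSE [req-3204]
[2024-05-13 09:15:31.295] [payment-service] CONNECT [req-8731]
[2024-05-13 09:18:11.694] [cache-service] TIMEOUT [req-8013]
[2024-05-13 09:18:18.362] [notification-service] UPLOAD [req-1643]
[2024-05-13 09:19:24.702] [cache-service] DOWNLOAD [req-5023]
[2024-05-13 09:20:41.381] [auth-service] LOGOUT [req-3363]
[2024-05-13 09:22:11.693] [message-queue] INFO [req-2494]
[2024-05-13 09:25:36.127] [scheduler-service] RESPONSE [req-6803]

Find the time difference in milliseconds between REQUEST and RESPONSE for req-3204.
145

To calculate latency:

1. Find REQUEST with id req-3204: 2024-05-13 09:06:58.431
2. Find RESPONSE with id req-3204: 2024-05-13 09:06:58.576
3. Latency: 2024-05-13 09:06:58.576 - 2024-05-13 09:06:58.431 = 145ms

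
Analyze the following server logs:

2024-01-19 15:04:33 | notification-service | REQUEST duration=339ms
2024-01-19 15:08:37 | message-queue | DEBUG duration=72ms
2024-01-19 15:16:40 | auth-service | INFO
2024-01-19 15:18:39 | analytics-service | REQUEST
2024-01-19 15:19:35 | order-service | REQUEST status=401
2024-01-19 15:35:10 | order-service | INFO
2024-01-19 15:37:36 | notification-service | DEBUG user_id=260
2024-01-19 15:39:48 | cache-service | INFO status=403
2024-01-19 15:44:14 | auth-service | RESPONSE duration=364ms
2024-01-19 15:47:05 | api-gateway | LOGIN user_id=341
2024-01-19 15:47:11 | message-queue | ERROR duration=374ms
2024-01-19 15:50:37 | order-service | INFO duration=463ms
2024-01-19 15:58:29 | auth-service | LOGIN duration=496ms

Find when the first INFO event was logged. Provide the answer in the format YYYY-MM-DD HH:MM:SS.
2024-01-19 15:16:40

To find the first event:

1. Filter for all INFO events
2. Sort by timestamp
3. Select the first one
4. Timestamp: 2024-01-19 15:16:40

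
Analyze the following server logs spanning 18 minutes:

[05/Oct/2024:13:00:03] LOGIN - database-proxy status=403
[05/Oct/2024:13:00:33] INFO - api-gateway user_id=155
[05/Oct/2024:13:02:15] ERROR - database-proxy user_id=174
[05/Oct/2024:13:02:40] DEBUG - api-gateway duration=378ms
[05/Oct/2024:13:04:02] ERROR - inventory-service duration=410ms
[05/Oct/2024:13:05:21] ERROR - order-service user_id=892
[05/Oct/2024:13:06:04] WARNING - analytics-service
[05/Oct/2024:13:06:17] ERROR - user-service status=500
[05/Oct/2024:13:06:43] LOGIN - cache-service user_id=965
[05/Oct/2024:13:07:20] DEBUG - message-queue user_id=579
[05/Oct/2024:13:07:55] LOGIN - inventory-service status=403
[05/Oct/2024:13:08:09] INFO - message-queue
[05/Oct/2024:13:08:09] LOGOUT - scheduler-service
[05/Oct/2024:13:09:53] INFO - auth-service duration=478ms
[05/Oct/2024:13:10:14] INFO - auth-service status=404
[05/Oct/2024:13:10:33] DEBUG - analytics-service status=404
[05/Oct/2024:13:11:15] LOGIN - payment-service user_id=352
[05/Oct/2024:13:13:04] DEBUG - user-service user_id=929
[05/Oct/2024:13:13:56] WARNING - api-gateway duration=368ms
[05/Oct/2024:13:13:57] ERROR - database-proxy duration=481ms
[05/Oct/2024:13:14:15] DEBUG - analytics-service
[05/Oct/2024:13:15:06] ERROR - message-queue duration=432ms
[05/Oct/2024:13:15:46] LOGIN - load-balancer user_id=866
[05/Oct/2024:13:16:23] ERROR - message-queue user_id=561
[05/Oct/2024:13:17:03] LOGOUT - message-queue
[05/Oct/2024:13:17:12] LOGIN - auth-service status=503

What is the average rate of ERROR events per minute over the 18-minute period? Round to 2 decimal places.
0.39

To calculate the rate:

1. Count total ERROR events: 7
2. Total time period: 18 minutes
3. Rate = 7 / 18 = 0.39 events per minute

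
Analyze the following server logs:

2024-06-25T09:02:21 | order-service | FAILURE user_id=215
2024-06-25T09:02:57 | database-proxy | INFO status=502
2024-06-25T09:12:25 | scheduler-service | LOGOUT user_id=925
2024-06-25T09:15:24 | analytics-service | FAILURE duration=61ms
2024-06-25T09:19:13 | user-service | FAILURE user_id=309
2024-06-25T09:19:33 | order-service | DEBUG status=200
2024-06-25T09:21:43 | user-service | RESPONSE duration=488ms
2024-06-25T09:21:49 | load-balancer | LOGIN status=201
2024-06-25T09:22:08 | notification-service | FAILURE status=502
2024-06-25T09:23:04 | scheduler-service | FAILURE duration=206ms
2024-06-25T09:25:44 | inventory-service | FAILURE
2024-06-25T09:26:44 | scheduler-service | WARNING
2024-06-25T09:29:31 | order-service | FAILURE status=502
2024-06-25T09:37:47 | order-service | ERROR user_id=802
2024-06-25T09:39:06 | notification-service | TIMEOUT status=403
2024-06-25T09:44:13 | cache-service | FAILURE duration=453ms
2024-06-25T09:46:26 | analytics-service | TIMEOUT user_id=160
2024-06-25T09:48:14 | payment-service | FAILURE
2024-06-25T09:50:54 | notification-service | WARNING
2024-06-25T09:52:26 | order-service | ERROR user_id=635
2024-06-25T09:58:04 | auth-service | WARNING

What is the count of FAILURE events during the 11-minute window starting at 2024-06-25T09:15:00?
5

To count events in the time window:

1. Window boundaries: 2024-06-25T09:15:00 to 2024-06-25T09:26:00
2. Filter for FAILURE events within this window
3. Count matching events: 5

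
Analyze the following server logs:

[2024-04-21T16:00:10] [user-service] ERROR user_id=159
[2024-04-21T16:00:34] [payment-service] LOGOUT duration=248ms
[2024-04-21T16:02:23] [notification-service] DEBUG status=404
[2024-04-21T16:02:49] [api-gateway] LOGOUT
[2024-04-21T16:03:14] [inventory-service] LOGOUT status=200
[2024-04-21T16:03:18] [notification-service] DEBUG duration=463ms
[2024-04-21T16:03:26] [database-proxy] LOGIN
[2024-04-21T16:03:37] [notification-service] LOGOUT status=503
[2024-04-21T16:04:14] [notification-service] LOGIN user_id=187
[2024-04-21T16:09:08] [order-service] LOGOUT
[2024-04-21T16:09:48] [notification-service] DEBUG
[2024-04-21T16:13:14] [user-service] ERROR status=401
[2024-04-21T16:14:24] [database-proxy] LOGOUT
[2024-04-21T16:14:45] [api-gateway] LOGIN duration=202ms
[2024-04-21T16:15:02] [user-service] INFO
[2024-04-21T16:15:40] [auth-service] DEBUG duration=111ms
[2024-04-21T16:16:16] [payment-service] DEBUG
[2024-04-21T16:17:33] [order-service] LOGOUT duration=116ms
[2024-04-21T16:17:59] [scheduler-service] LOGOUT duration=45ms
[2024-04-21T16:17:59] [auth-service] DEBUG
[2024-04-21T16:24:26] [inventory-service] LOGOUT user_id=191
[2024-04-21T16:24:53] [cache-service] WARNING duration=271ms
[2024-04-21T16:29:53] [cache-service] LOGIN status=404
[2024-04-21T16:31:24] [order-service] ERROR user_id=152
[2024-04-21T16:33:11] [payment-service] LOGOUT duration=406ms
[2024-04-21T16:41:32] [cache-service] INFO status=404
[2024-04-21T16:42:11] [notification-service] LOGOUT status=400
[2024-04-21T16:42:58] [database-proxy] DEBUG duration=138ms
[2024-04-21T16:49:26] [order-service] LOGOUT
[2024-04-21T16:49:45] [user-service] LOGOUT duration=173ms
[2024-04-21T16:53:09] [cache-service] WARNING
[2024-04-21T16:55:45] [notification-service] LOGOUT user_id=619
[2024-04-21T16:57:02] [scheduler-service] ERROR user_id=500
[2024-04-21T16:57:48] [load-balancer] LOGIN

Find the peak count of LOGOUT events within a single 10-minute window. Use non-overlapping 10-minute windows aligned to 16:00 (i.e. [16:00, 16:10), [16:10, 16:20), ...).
5

To find the burst window:

1. Divide the log period into non-overlapping 10-minute windows starting at 16:00
2. Count LOGOUT events in each window
3. Find the window with maximum count
4. Maximum events in a window: 5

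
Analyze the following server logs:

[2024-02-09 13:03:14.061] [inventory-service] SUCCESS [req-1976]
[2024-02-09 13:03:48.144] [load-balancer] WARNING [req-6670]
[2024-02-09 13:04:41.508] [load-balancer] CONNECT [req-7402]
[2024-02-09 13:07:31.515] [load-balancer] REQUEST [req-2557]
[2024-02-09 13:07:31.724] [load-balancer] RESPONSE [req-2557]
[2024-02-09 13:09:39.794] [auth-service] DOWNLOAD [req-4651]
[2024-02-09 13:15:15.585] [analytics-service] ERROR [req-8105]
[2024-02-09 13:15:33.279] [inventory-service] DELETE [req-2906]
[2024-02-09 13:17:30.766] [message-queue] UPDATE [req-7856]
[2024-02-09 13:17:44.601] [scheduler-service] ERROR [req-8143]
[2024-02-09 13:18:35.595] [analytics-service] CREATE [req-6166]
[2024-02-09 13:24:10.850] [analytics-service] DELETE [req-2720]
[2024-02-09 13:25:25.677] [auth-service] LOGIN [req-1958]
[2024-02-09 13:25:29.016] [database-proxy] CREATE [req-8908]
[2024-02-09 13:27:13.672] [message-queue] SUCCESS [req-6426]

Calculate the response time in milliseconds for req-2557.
209

To calculate latency:

1. Find REQUEST with id req-2557: 2024-02-09 13:07:31.515
2. Find RESPONSE with id req-2557: 2024-02-09 13:07:31.724
3. Latency: 2024-02-09 13:07:31.724 - 2024-02-09 13:07:31.515 = 209ms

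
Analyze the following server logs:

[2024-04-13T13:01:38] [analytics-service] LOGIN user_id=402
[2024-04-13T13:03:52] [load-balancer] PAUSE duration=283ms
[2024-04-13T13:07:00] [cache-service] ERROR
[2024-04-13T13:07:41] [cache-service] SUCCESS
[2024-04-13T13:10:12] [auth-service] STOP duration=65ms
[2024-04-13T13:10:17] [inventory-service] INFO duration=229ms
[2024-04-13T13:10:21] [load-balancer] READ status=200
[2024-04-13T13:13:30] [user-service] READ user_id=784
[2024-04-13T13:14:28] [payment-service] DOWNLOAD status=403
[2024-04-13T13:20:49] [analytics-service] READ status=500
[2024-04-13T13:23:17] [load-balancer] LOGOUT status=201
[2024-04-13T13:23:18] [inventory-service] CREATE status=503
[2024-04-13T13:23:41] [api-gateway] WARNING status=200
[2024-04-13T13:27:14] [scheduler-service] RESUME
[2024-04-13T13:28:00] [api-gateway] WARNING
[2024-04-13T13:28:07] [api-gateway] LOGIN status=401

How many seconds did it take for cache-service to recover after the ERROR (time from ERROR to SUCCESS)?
41

To calculate recovery time:

1. Find ERROR event for cache-service: 2024-04-13T13:07:00
2. Find next SUCCESS event for cache-service: 2024-04-13T13:07:41
3. Recovery time: 2024-04-13T13:07:41 - 2024-04-13T13:07:00 = 41 seconds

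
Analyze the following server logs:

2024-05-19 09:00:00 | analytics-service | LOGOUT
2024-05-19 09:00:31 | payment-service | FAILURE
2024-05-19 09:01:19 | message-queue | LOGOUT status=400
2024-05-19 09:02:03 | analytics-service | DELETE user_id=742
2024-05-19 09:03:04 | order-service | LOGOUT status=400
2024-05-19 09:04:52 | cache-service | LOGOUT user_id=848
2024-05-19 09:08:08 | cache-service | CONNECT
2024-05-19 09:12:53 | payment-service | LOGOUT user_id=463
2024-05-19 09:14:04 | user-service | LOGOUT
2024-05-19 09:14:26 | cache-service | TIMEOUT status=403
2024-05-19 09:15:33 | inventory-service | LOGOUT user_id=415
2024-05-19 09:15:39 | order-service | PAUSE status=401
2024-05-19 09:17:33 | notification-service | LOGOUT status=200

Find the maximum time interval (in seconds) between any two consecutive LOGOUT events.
481

To find the longest gap:

1. Extract all LOGOUT events in chronological order
2. Calculate time differences between consecutive events
3. Find the maximum difference
4. Longest gap: 481 seconds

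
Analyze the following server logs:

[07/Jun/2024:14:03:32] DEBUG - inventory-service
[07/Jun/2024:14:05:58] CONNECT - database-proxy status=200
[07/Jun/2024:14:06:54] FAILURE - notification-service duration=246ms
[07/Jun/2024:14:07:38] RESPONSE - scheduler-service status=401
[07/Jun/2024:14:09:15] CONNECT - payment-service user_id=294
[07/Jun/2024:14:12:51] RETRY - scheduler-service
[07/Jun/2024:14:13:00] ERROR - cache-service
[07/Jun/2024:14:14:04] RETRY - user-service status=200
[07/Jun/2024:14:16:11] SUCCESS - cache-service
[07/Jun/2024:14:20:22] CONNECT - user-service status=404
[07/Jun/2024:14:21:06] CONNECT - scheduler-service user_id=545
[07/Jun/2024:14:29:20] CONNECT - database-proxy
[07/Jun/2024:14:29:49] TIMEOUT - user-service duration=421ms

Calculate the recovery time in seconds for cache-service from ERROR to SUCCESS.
191

To calculate recovery time:

1. Find ERROR event for cache-service: 07/Jun/2024:14:13:00
2. Find next SUCCESS event for cache-service: 07/Jun/2024:14:16:11
3. Recovery time: 07/Jun/2024:14:16:11 - 07/Jun/2024:14:13:00 = 191 seconds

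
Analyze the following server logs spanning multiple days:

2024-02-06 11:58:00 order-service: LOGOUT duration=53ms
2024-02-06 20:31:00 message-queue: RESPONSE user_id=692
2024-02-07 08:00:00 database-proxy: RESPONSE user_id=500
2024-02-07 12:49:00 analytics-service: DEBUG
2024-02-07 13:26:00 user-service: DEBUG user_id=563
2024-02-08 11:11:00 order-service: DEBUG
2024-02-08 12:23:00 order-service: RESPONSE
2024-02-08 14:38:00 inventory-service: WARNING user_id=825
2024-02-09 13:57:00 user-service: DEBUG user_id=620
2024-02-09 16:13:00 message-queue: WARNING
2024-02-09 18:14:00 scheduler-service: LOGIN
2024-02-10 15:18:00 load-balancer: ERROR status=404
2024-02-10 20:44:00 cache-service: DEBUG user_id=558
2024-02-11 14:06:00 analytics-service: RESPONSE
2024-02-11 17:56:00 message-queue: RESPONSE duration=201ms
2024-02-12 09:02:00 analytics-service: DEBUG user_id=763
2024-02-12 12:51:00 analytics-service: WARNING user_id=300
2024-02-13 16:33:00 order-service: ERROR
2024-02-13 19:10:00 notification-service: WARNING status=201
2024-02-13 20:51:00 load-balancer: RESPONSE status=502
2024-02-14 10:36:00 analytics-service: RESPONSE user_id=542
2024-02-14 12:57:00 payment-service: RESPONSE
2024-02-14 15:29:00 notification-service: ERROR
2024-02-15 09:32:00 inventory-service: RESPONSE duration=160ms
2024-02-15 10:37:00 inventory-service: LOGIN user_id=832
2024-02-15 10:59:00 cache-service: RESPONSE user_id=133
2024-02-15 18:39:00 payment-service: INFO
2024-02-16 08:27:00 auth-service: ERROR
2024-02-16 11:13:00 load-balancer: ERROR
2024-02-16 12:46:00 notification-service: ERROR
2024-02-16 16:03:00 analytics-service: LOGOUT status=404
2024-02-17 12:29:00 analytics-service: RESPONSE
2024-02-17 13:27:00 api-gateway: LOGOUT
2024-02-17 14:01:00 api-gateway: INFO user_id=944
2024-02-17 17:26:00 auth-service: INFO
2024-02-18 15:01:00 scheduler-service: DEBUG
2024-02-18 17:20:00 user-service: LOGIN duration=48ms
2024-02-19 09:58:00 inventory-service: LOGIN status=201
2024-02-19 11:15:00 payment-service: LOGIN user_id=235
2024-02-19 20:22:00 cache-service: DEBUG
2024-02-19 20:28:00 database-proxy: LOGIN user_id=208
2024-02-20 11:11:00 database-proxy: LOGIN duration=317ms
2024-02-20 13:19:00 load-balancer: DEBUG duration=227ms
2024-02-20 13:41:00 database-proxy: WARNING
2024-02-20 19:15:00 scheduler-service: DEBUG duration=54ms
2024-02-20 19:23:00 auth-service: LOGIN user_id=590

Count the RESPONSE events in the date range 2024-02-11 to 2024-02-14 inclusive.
5

To filter by date range:

1. Date range: 2024-02-11 through 2024-02-14, both dates inclusive
2. Filter for RESPONSE events whose date falls in this range
3. Count matching events: 5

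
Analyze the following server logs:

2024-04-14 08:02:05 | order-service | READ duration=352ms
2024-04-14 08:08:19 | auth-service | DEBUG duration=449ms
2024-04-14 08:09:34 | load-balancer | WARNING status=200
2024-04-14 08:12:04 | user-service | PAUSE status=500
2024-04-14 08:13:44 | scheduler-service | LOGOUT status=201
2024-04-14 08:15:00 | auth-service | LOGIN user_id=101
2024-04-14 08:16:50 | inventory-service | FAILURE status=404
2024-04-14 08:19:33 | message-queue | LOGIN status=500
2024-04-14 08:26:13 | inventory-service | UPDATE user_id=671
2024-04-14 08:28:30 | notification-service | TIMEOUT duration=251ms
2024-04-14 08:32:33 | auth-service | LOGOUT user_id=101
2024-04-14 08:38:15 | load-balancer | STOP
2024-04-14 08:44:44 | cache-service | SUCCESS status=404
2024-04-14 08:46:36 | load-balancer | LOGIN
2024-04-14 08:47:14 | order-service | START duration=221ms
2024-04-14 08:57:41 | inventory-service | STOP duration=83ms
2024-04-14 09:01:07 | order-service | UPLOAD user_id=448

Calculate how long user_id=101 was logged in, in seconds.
1053

To calculate session duration:

1. Find LOGIN event for user_id=101: 2024-04-14 08:15:00
2. Find LOGOUT event for user_id=101: 2024-04-14 08:32:33
3. Session duration: 2024-04-14 08:32:33 - 2024-04-14 08:15:00 = 1053 seconds (17 minutes)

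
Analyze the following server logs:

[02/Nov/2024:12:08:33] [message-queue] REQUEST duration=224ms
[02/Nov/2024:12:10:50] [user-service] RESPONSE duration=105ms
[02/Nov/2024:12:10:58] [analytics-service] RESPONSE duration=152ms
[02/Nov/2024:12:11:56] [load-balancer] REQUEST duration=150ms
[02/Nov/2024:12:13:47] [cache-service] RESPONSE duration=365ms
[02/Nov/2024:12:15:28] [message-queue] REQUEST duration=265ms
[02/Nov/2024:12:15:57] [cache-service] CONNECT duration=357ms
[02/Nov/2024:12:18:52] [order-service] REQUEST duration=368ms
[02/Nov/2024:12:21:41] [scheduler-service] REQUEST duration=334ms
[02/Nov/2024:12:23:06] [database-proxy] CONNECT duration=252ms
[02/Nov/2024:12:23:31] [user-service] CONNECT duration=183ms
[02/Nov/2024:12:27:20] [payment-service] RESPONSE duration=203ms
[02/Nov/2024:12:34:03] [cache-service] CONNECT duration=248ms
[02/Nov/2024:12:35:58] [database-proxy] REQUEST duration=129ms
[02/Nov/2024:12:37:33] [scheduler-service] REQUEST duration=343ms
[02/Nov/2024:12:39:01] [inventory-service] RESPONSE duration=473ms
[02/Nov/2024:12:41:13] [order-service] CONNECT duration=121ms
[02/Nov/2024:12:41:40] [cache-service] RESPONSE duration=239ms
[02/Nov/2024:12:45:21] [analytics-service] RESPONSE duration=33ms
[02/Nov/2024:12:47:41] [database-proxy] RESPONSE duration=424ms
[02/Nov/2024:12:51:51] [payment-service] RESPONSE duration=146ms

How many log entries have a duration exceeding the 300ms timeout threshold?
7

To count timeouts:

1. Threshold: 300ms
2. Extract duration from each log entry
3. Count entries where duration > 300
4. Timeout count: 7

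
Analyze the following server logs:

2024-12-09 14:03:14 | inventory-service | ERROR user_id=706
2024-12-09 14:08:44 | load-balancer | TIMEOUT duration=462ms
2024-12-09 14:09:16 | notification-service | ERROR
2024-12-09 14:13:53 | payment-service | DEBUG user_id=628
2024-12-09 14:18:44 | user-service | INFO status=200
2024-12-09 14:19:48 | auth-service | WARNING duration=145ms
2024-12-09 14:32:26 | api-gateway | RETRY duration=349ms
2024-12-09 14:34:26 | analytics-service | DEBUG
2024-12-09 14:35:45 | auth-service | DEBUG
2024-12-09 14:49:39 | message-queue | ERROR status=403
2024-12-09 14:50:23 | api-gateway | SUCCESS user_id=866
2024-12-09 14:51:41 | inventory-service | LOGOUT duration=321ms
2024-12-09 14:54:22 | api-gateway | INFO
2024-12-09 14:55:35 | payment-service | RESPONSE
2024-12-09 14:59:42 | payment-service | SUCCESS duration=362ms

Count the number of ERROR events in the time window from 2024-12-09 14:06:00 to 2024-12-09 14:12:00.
1

To count events in the time window:

1. Window boundaries: 2024-12-09 14:06:00 to 2024-12-09 14:12:00
2. Filter for ERROR events within this window
3. Count matching events: 1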